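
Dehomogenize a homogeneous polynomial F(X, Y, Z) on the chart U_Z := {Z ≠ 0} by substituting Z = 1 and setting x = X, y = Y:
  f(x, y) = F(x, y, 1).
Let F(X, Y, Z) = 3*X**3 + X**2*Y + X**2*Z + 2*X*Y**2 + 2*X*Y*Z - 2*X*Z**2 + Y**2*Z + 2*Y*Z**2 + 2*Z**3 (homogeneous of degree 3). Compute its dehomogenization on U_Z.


f(x, y) = 3*x**3 + x**2*y + x**2 + 2*x*y**2 + 2*x*y - 2*x + y**2 + 2*y + 2

On U_Z we set Z = 1. Each monomial c·X^i·Y^j·Z^k in F becomes c·x^i·y^j·1^k = c·x^i·y^j.
Substituting Z = 1: F(X, Y, 1) = 3*x**3 + x**2*y + x**2 + 2*x*y**2 + 2*x*y - 2*x + y**2 + 2*y + 2.
Note: deg(f) ≤ deg(F) = 3; strict inequality happens when F is divisible by Z (lost terms).


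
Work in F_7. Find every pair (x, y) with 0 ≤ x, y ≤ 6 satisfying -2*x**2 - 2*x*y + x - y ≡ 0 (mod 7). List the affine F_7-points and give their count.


Affine F_7-points: {(0, 0), (1, 2), (2, 3), (4, 0), (5, 1), (6, 3)}; count = 6.

For each of the 49 pairs (x, y) ∈ F_7², evaluate f(x, y) mod 7. Record the zeros.
  x = 0: [0↦0, 1↦6, 2↦5, 3↦4, 4↦3, 5↦2, 6↦1]  zeros at y ∈ {0}
  x = 1: [0↦6, 1↦3, 2↦0, 3↦4, 4↦1, 5↦5, 6↦2]  zeros at y ∈ {2}
  x = 2: [0↦1, 1↦3, 2↦5, 3↦0, 4↦2, 5↦4, 6↦6]  zeros at y ∈ {3}
  x = 3: [0↦6, 1↦6, 2↦6, 3↦6, 4↦6, 5↦6, 6↦6]  zeros at y ∈ ∅
  x = 4: [0↦0, 1↦5, 2↦3, 3↦1, 4↦6, 5↦4, 6↦2]  zeros at y ∈ {0}
  x = 5: [0↦4, 1↦0, 2↦3, 3↦6, 4↦2, 5↦5, 6↦1]  zeros at y ∈ {1}
  x = 6: [0↦4, 1↦5, 2↦6, 3↦0, 4↦1, 5↦2, 6↦3]  zeros at y ∈ {3}
Collecting zeros: affine points = {(0, 0), (1, 2), (2, 3), (4, 0), (5, 1), (6, 3)}.
Total count |C(F_7)_aff| = 6.


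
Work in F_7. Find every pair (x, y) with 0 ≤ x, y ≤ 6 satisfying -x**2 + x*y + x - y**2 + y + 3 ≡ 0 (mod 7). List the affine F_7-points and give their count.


Affine F_7-points: {(1, 3), (1, 6), (3, 1), (3, 3), (6, 1), (6, 6)}; count = 6.

For each of the 49 pairs (x, y) ∈ F_7², evaluate f(x, y) mod 7. Record the zeros.
  x = 0: [0↦3, 1↦3, 2↦1, 3↦4, 4↦5, 5↦4, 6↦1]  zeros at y ∈ ∅
  x = 1: [0↦3, 1↦4, 2↦3, 3↦0, 4↦2, 5↦2, 6↦0]  zeros at y ∈ {3, 6}
  x = 2: [0↦1, 1↦3, 2↦3, 3↦1, 4↦4, 5↦5, 6↦4]  zeros at y ∈ ∅
  x = 3: [0↦4, 1↦0, 2↦1, 3↦0, 4↦4, 5↦6, 6↦6]  zeros at y ∈ {1, 3}
  x = 4: [0↦5, 1↦2, 2↦4, 3↦4, 4↦2, 5↦5, 6↦6]  zeros at y ∈ ∅
  x = 5: [0↦4, 1↦2, 2↦5, 3↦6, 4↦5, 5↦2, 6↦4]  zeros at y ∈ ∅
  x = 6: [0↦1, 1↦0, 2↦4, 3↦6, 4↦6, 5↦4, 6↦0]  zeros at y ∈ {1, 6}
Collecting zeros: affine points = {(1, 3), (1, 6), (3, 1), (3, 3), (6, 1), (6, 6)}.
Total count |C(F_7)_aff| = 6.


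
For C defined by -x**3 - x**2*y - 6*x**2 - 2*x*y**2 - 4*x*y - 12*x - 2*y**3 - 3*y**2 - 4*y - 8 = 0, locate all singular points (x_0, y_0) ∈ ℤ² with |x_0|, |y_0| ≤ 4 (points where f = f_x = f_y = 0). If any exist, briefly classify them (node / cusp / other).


Singular points: {(-2, 0)}; classification: cusp.

Compute partial derivatives:
  f_x = -3*x**2 - 2*x*y - 12*x - 2*y**2 - 4*y - 12.
  f_y = -x**2 - 4*x*y - 4*x - 6*y**2 - 6*y - 4.
Scan x_0 ∈ {−4, ..., 4}. For each x_0, f_y(x_0, y) is a polynomial in y; find its integer roots y ∈ {−4, ..., 4}, then test f_x and f at those candidates.
  x = -4: f_y(-4, y) = -6*y**2 + 10*y - 4; vanishes at y ∈ {1}. (-4, 1): f_x = -10 ≠ 0.
  x = -3: f_y(-3, y) = -6*y**2 + 6*y - 1; no integer root y with |y| ≤ 4.
  x = -2: f_y(-2, y) = -6*y**2 + 2*y; vanishes at y ∈ {0}. (-2, 0): f_x = 0, f = 0 — SINGULAR.
  x = -1: f_y(-1, y) = -6*y**2 - 2*y - 1; no integer root y with |y| ≤ 4.
  x = 0: f_y(0, y) = -6*y**2 - 6*y - 4; no integer root y with |y| ≤ 4.
  x = 1: f_y(1, y) = -6*y**2 - 10*y - 9; no integer root y with |y| ≤ 4.
  x = 2: f_y(2, y) = -6*y**2 - 14*y - 16; no integer root y with |y| ≤ 4.
  x = 3: f_y(3, y) = -6*y**2 - 18*y - 25; no integer root y with |y| ≤ 4.
  x = 4: f_y(4, y) = -6*y**2 - 22*y - 36; no integer root y with |y| ≤ 4.
Only singular point on the grid: (-2, 0).
Classify: substitute x = -2 + u, y = 0 + v and expand: f = -u**3 - u**2*v - 2*u*v**2 - 2*v**3 + v**2.
No constant or linear terms (consistent with a singular point). Quadratic part: v**2. Cubic part: -u**3 - u**2*v - 2*u*v**2 - 2*v**3.
The quadratic part v**2 is a perfect square, so there is a single (double) tangent line v = 0, i.e. y = 0. Restricting the cubic part to that line (v = 0) leaves -u**3 ≠ 0, so f is not divisible by v and the branch is v² ≈ u**3 to lowest order — this is a cusp.
Classification: cusp.


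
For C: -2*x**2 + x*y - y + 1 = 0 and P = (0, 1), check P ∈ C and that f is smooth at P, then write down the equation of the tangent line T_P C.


Tangent line at P: x - y + 1 = 0.

Step 1: f(0, 1) = 0, so P lies on C.
Step 2: partial derivatives
  f_x(x, y) = -4*x + y, f_y(x, y) = x - 1.
  f_x(P) = 1, f_y(P) = -1 (gradient nonzero, so P is smooth).
Step 3: tangent line at P: 1·(x − 0) + -1·(y − 1) = 0.
Expanding: x - y + 1 = 0.


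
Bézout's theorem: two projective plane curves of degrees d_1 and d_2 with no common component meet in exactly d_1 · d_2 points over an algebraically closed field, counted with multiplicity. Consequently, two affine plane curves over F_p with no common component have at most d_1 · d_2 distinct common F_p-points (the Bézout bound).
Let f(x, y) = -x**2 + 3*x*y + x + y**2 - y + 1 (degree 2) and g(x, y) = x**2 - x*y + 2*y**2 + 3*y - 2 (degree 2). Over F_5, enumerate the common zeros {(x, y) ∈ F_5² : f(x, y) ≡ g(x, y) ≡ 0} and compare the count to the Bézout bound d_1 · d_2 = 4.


Common zeros: {(2, 1), (3, 2), (4, 2)}; count = 3; Bézout bound = 4.

deg(f) = 2, deg(g) = 2, so Bézout bound = 4.
Scan x ∈ F_5. For each x, list the y ∈ F_5 with f(x, y) ≡ 0 and those with g(x, y) ≡ 0 (mod 5); the common zeros in that column are the intersection.
  x = 0: f ≡ 0 at y ∈ ∅; g ≡ 0 at y ∈ {3}; common: ∅.
  x = 1: f ≡ 0 at y ∈ {4}; g ≡ 0 at y ∈ ∅; common: ∅.
  x = 2: f ≡ 0 at y ∈ {1, 4}; g ≡ 0 at y ∈ {1}; common: {1}.
  x = 3: f ≡ 0 at y ∈ {0, 2}; g ≡ 0 at y ∈ {2, 3}; common: {2}.
  x = 4: f ≡ 0 at y ∈ {2}; g ≡ 0 at y ∈ {1, 2}; common: {2}.
Collecting: common zeros = {(2, 1), (3, 2), (4, 2)}, so the count is 3.
Comparison with the Bézout bound: 3 ≤ 4 = deg(f)·deg(g), as expected for curves with no common component (the affine F_5-count falls short of the bound because intersections may lie at infinity, over extension fields, or carry multiplicity).


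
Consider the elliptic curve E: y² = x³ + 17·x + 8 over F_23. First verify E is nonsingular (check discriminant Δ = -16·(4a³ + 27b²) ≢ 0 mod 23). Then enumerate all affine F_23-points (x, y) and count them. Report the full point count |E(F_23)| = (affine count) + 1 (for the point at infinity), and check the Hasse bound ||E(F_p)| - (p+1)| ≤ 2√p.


Affine points = {(0, 10), (0, 13), (1, 7), (1, 16), (2, 2), (2, 21), (4, 5), (4, 18), (6, 2), (6, 21), (8, 9), (8, 14), (9, 4), (9, 19), (11, 10), (11, 13), (12, 10), (12, 13), (14, 0), (15, 2), (15, 21), (16, 11), (16, 12), (17, 9), (17, 14), (21, 9), (21, 14), (22, 6), (22, 17)}; affine count = 29; |E(F_23)| = 30.

Discriminant check: Δ ∝ 4a³ + 27b² = 4·17³ + 27·8² = 4·4913 + 27·64 ≡ 13 (mod 23). Nonzero ⇒ E is nonsingular.
For each x ∈ F_23, compute rhs = x³ + 17·x + 8 mod 23, then count y ∈ F_23 with y² ≡ rhs.
  x = 0: rhs = 8, matching y values: 10, 13 (2 points).
  x = 1: rhs = 3, matching y values: 7, 16 (2 points).
  x = 2: rhs = 4, matching y values: 2, 21 (2 points).
  x = 3: rhs = 17, matching y values: none (0 points).
  x = 4: rhs = 2, matching y values: 5, 18 (2 points).
  x = 5: rhs = 11, matching y values: none (0 points).
  x = 6: rhs = 4, matching y values: 2, 21 (2 points).
  x = 7: rhs = 10, matching y values: none (0 points).
  x = 8: rhs = 12, matching y values: 9, 14 (2 points).
  x = 9: rhs = 16, matching y values: 4, 19 (2 points).
  x = 10: rhs = 5, matching y values: none (0 points).
  x = 11: rhs = 8, matching y values: 10, 13 (2 points).
  x = 12: rhs = 8, matching y values: 10, 13 (2 points).
  x = 13: rhs = 11, matching y values: none (0 points).
  x = 14: rhs = 0, matching y values: 0 (1 points).
  x = 15: rhs = 4, matching y values: 2, 21 (2 points).
  x = 16: rhs = 6, matching y values: 11, 12 (2 points).
  x = 17: rhs = 12, matching y values: 9, 14 (2 points).
  x = 18: rhs = 5, matching y values: none (0 points).
  x = 19: rhs = 14, matching y values: none (0 points).
  x = 20: rhs = 22, matching y values: none (0 points).
  x = 21: rhs = 12, matching y values: 9, 14 (2 points).
  x = 22: rhs = 13, matching y values: 6, 17 (2 points).
Total affine count: 29.
Full point count |E(F_23)| = 29 + 1 = 30.
Hasse bound: |30 − (23+1)| = |6| = 6 ≤ 2√23 ≈ 9.5917 ✓.


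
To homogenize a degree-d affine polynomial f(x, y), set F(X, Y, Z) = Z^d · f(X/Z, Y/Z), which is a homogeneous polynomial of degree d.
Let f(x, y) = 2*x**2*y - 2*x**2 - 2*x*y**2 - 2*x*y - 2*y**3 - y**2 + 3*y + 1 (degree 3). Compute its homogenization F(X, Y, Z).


F(X, Y, Z) = 2*X**2*Y - 2*X**2*Z - 2*X*Y**2 - 2*X*Y*Z - 2*Y**3 - Y**2*Z + 3*Y*Z**2 + Z**3

deg(f) = 3.
Substitute x = X/Z, y = Y/Z into f, then multiply by Z^3.
  monomial 2·x^2·y^1 ↦ 2·X^2·Y^1·Z^0.
  monomial -2·x^2·y^0 ↦ -2·X^2·Y^0·Z^1.
  monomial -2·x^1·y^2 ↦ -2·X^1·Y^2·Z^0.
  monomial -2·x^1·y^1 ↦ -2·X^1·Y^1·Z^1.
  monomial -2·x^0·y^3 ↦ -2·X^0·Y^3·Z^0.
  monomial -1·x^0·y^2 ↦ -1·X^0·Y^2·Z^1.
  monomial 3·x^0·y^1 ↦ 3·X^0·Y^1·Z^2.
  monomial 1·x^0·y^0 ↦ 1·X^0·Y^0·Z^3.
Collecting: F(X, Y, Z) = 2*X**2*Y - 2*X**2*Z - 2*X*Y**2 - 2*X*Y*Z - 2*Y**3 - Y**2*Z + 3*Y*Z**2 + Z**3.


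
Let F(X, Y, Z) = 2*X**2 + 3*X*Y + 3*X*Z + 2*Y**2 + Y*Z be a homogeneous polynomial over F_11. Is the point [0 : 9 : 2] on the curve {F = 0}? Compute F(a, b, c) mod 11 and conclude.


F(0,9,2) ≡ 4 (mod 11); P is NOT on the curve.

Evaluate F(0, 9, 2) term-by-term (mod 11).
  2*X**2 ↦ 2·0·1·1 = 0
  3*X*Y ↦ 3·0·9·1 = 0
  3*X*Z ↦ 3·0·1·2 = 0
  2*Y**2 ↦ 2·1·81·1 = 162
  Y*Z ↦ 1·1·9·2 = 18
Sum: F(0, 9, 2) = (0) + (0) + (0) + (162) + (18) = 180.
Reducing mod 11: 180 ≡ 4 (mod 11).
Since F(a, b, c) ≡ 4 ≠ 0 (mod 11), P does NOT lie on the curve.


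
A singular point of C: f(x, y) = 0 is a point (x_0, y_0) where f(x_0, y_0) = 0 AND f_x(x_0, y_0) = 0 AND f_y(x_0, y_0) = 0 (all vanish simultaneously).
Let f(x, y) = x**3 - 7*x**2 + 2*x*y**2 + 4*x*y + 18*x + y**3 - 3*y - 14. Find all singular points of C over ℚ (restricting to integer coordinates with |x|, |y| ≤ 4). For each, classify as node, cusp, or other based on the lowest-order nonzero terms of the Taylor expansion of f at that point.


Singular points: {(2, -1)}; classification: node.

Compute partial derivatives:
  f_x = 3*x**2 - 14*x + 2*y**2 + 4*y + 18.
  f_y = 4*x*y + 4*x + 3*y**2 - 3.
Scan x_0 ∈ {−4, ..., 4}. For each x_0, f_y(x_0, y) is a polynomial in y; find its integer roots y ∈ {−4, ..., 4}, then test f_x and f at those candidates.
  x = -4: f_y(-4, y) = 3*y**2 - 16*y - 19; vanishes at y ∈ {-1}. (-4, -1): f_x = 120 ≠ 0.
  x = -3: f_y(-3, y) = 3*y**2 - 12*y - 15; vanishes at y ∈ {-1}. (-3, -1): f_x = 85 ≠ 0.
  x = -2: f_y(-2, y) = 3*y**2 - 8*y - 11; vanishes at y ∈ {-1}. (-2, -1): f_x = 56 ≠ 0.
  x = -1: f_y(-1, y) = 3*y**2 - 4*y - 7; vanishes at y ∈ {-1}. (-1, -1): f_x = 33 ≠ 0.
  x = 0: f_y(0, y) = 3*y**2 - 3; vanishes at y ∈ {-1, 1}. (0, -1): f_x = 16 ≠ 0; (0, 1): f_x = 24 ≠ 0.
  x = 1: f_y(1, y) = 3*y**2 + 4*y + 1; vanishes at y ∈ {-1}. (1, -1): f_x = 5 ≠ 0.
  x = 2: f_y(2, y) = 3*y**2 + 8*y + 5; vanishes at y ∈ {-1}. (2, -1): f_x = 0, f = 0 — SINGULAR.
  x = 3: f_y(3, y) = 3*y**2 + 12*y + 9; vanishes at y ∈ {-3, -1}. (3, -3): f_x = 9 ≠ 0; (3, -1): f_x = 1 ≠ 0.
  x = 4: f_y(4, y) = 3*y**2 + 16*y + 13; vanishes at y ∈ {-1}. (4, -1): f_x = 8 ≠ 0.
Only singular point on the grid: (2, -1).
Classify: substitute x = 2 + u, y = -1 + v and expand: f = u**3 - u**2 + 2*u*v**2 + v**3 + v**2.
No constant or linear terms (consistent with a singular point). Quadratic part: -u**2 + v**2. Cubic part: u**3 + 2*u*v**2 + v**3.
The quadratic part v**2 - u**2 = (v − u)(v + u) splits into two distinct linear factors, so there are two distinct tangent lines y − -1 = ±(x − 2) — this is a node (ordinary double point).
Classification: node.


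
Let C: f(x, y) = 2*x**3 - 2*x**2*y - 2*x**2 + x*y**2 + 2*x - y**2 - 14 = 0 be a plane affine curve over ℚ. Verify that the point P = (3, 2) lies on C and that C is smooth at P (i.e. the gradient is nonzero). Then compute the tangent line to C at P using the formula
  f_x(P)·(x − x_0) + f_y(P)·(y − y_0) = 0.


Tangent line at P: 24*x - 10*y - 52 = 0.

Step 1: f(3, 2) = 0, so P lies on C.
Step 2: partial derivatives
  f_x(x, y) = 6*x**2 - 4*x*y - 4*x + y**2 + 2, f_y(x, y) = -2*x**2 + 2*x*y - 2*y.
  f_x(P) = 24, f_y(P) = -10 (gradient nonzero, so P is smooth).
Step 3: tangent line at P: 24·(x − 3) + -10·(y − 2) = 0.
Expanding: 24*x - 10*y - 52 = 0.


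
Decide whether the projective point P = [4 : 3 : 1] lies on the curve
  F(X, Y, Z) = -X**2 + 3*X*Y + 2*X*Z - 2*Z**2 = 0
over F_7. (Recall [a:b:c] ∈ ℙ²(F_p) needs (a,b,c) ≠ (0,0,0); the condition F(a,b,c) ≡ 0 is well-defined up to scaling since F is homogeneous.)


F(4,3,1) ≡ 5 (mod 7); P is NOT on the curve.

Evaluate F(4, 3, 1) term-by-term (mod 7).
  -X**2 ↦ -1·16·1·1 = -16
  3*X*Y ↦ 3·4·3·1 = 36
  2*X*Z ↦ 2·4·1·1 = 8
  -2*Z**2 ↦ -2·1·1·1 = -2
Sum: F(4, 3, 1) = (-16) + (36) + (8) + (-2) = 26.
Reducing mod 7: 26 ≡ 5 (mod 7).
Since F(a, b, c) ≡ 5 ≠ 0 (mod 7), P does NOT lie on the curve.


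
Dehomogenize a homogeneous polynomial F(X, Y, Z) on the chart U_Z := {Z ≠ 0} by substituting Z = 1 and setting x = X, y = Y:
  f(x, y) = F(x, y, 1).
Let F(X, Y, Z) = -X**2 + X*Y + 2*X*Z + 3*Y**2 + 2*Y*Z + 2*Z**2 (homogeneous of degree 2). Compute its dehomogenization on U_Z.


f(x, y) = -x**2 + x*y + 2*x + 3*y**2 + 2*y + 2

On U_Z we set Z = 1. Each monomial c·X^i·Y^j·Z^k in F becomes c·x^i·y^j·1^k = c·x^i·y^j.
Substituting Z = 1: F(X, Y, 1) = -x**2 + x*y + 2*x + 3*y**2 + 2*y + 2.
Note: deg(f) ≤ deg(F) = 2; strict inequality happens when F is divisible by Z (lost terms).


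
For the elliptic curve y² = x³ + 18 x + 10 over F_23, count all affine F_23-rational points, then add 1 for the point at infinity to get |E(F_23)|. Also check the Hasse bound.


Affine points = {(1, 11), (1, 12), (2, 10), (2, 13), (4, 10), (4, 13), (5, 8), (5, 15), (6, 9), (6, 14), (9, 2), (9, 21), (13, 7), (13, 16), (14, 4), (14, 19), (16, 1), (16, 22), (17, 10), (17, 13), (18, 5), (18, 18), (19, 9), (19, 14), (21, 9), (21, 14)}; affine count = 26; |E(F_23)| = 27.

Discriminant check: Δ ∝ 4a³ + 27b² = 4·18³ + 27·10² = 4·5832 + 27·100 ≡ 15 (mod 23). Nonzero ⇒ E is nonsingular.
For each x ∈ F_23, compute rhs = x³ + 18·x + 10 mod 23, then count y ∈ F_23 with y² ≡ rhs.
  x = 0: rhs = 10, matching y values: none (0 points).
  x = 1: rhs = 6, matching y values: 11, 12 (2 points).
  x = 2: rhs = 8, matching y values: 10, 13 (2 points).
  x = 3: rhs = 22, matching y values: none (0 points).
  x = 4: rhs = 8, matching y values: 10, 13 (2 points).
  x = 5: rhs = 18, matching y values: 8, 15 (2 points).
  x = 6: rhs = 12, matching y values: 9, 14 (2 points).
  x = 7: rhs = 19, matching y values: none (0 points).
  x = 8: rhs = 22, matching y values: none (0 points).
  x = 9: rhs = 4, matching y values: 2, 21 (2 points).
  x = 10: rhs = 17, matching y values: none (0 points).
  x = 11: rhs = 21, matching y values: none (0 points).
  x = 12: rhs = 22, matching y values: none (0 points).
  x = 13: rhs = 3, matching y values: 7, 16 (2 points).
  x = 14: rhs = 16, matching y values: 4, 19 (2 points).
  x = 15: rhs = 21, matching y values: none (0 points).
  x = 16: rhs = 1, matching y values: 1, 22 (2 points).
  x = 17: rhs = 8, matching y values: 10, 13 (2 points).
  x = 18: rhs = 2, matching y values: 5, 18 (2 points).
  x = 19: rhs = 12, matching y values: 9, 14 (2 points).
  x = 20: rhs = 21, matching y values: none (0 points).
  x = 21: rhs = 12, matching y values: 9, 14 (2 points).
  x = 22: rhs = 14, matching y values: none (0 points).
Total affine count: 26.
Full point count |E(F_23)| = 26 + 1 = 27.
Hasse bound: |27 − (23+1)| = |3| = 3 ≤ 2√23 ≈ 9.5917 ✓.


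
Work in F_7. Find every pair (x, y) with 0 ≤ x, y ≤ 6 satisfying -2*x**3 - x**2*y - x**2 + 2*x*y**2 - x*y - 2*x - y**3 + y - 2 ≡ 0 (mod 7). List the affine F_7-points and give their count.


Affine F_7-points: {(1, 0), (1, 1), (2, 1), (2, 2), (3, 1), (3, 2), (3, 3), (4, 0), (4, 2), (4, 6), (5, 0), (6, 4)}; count = 12.

For each of the 49 pairs (x, y) ∈ F_7², evaluate f(x, y) mod 7. Record the zeros.
  x = 0: [0↦5, 1↦5, 2↦6, 3↦2, 4↦1, 5↦4, 6↦5]  zeros at y ∈ ∅
  x = 1: [0↦0, 1↦0, 2↦5, 3↦2, 4↦6, 5↦4, 6↦4]  zeros at y ∈ {0, 1}
  x = 2: [0↦2, 1↦0, 2↦0, 3↦3, 4↦3, 5↦1, 6↦5]  zeros at y ∈ {1, 2}
  x = 3: [0↦6, 1↦0, 2↦0, 3↦0, 4↦1, 5↦4, 6↦3]  zeros at y ∈ {1, 2, 3}
  x = 4: [0↦0, 1↦2, 2↦0, 3↦2, 4↦2, 5↦1, 6↦0]  zeros at y ∈ {0, 2, 6}
  x = 5: [0↦0, 1↦1, 2↦2, 3↦4, 4↦1, 5↦1, 6↦5]  zeros at y ∈ {0}
  x = 6: [0↦1, 1↦6, 2↦1, 3↦1, 4↦0, 5↦6, 6↦6]  zeros at y ∈ {4}
Collecting zeros: affine points = {(1, 0), (1, 1), (2, 1), (2, 2), (3, 1), (3, 2), (3, 3), (4, 0), (4, 2), (4, 6), (5, 0), (6, 4)}.
Total count |C(F_7)_aff| = 12.


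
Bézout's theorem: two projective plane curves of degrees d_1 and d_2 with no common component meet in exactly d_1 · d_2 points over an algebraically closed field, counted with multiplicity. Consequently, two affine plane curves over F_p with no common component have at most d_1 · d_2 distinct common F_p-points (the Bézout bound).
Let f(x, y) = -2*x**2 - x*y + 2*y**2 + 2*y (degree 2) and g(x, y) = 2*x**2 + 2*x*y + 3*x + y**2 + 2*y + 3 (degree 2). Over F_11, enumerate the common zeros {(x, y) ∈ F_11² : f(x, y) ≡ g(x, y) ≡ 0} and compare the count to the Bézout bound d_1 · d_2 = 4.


Common zeros: {(2, 2)}; count = 1; Bézout bound = 4.

deg(f) = 2, deg(g) = 2, so Bézout bound = 4.
Scan x ∈ F_11. For each x, list the y ∈ F_11 with f(x, y) ≡ 0 and those with g(x, y) ≡ 0 (mod 11); the common zeros in that column are the intersection.
  x = 0: f ≡ 0 at y ∈ {0, 10}; g ≡ 0 at y ∈ {2, 7}; common: ∅.
  x = 1: f ≡ 0 at y ∈ ∅; g ≡ 0 at y ∈ ∅; common: ∅.
  x = 2: f ≡ 0 at y ∈ {2, 9}; g ≡ 0 at y ∈ {2, 3}; common: {2}.
  x = 3: f ≡ 0 at y ∈ ∅; g ≡ 0 at y ∈ ∅; common: ∅.
  x = 4: f ≡ 0 at y ∈ ∅; g ≡ 0 at y ∈ {6}; common: ∅.
  x = 5: f ≡ 0 at y ∈ ∅; g ≡ 0 at y ∈ {4, 6}; common: ∅.
  x = 6: f ≡ 0 at y ∈ {3, 10}; g ≡ 0 at y ∈ {4}; common: ∅.
  x = 7: f ≡ 0 at y ∈ ∅; g ≡ 0 at y ∈ ∅; common: ∅.
  x = 8: f ≡ 0 at y ∈ {1, 2}; g ≡ 0 at y ∈ {7, 8}; common: ∅.
  x = 9: f ≡ 0 at y ∈ {3, 6}; g ≡ 0 at y ∈ ∅; common: ∅.
  x = 10: f ≡ 0 at y ∈ {6, 9}; g ≡ 0 at y ∈ {3, 8}; common: ∅.
Collecting: common zeros = {(2, 2)}, so the count is 1.
Comparison with the Bézout bound: 1 ≤ 4 = deg(f)·deg(g), as expected for curves with no common component (the affine F_11-count falls short of the bound because intersections may lie at infinity, over extension fields, or carry multiplicity).


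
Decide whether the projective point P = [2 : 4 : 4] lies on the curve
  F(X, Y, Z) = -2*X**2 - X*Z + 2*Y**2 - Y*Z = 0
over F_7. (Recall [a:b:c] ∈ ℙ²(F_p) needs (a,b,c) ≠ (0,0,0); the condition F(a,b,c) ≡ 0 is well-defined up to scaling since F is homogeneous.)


F(2,4,4) ≡ 0 (mod 7); P is on the curve.

Evaluate F(2, 4, 4) term-by-term (mod 7).
  -2*X**2 ↦ -2·4·1·1 = -8
  -X*Z ↦ -1·2·1·4 = -8
  2*Y**2 ↦ 2·1·16·1 = 32
  -Y*Z ↦ -1·1·4·4 = -16
Sum: F(2, 4, 4) = (-8) + (-8) + (32) + (-16) = 0.
Reducing mod 7: 0 ≡ 0 (mod 7).
Since F(a, b, c) ≡ 0 (mod 7), P lies on the curve.


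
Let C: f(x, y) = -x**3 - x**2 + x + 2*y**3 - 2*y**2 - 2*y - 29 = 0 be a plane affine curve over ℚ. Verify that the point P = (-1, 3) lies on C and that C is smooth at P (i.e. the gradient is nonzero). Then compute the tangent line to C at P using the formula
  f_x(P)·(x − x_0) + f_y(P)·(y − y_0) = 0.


Tangent line at P: 40*y - 120 = 0.

Step 1: f(-1, 3) = 0, so P lies on C.
Step 2: partial derivatives
  f_x(x, y) = -3*x**2 - 2*x + 1, f_y(x, y) = 6*y**2 - 4*y - 2.
  f_x(P) = 0, f_y(P) = 40 (gradient nonzero, so P is smooth).
Step 3: tangent line at P: 0·(x − -1) + 40·(y − 3) = 0.
Expanding: 40*y - 120 = 0.


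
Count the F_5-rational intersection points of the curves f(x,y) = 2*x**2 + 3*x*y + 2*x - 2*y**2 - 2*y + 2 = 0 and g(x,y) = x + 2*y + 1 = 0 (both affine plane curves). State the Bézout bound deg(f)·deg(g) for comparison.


Common zeros: {(0, 2)}; count = 1; Bézout bound = 2.

deg(f) = 2, deg(g) = 1, so Bézout bound = 2.
Scan x ∈ F_5. For each x, list the y ∈ F_5 with f(x, y) ≡ 0 and those with g(x, y) ≡ 0 (mod 5); the common zeros in that column are the intersection.
  x = 0: f ≡ 0 at y ∈ {2}; g ≡ 0 at y ∈ {2}; common: {2}.
  x = 1: f ≡ 0 at y ∈ {1, 2}; g ≡ 0 at y ∈ {4}; common: ∅.
  x = 2: f ≡ 0 at y ∈ ∅; g ≡ 0 at y ∈ {1}; common: ∅.
  x = 3: f ≡ 0 at y ∈ ∅; g ≡ 0 at y ∈ {3}; common: ∅.
  x = 4: f ≡ 0 at y ∈ {1, 4}; g ≡ 0 at y ∈ {0}; common: ∅.
Collecting: common zeros = {(0, 2)}, so the count is 1.
Comparison with the Bézout bound: 1 ≤ 2 = deg(f)·deg(g), as expected for curves with no common component (the affine F_5-count falls short of the bound because intersections may lie at infinity, over extension fields, or carry multiplicity).


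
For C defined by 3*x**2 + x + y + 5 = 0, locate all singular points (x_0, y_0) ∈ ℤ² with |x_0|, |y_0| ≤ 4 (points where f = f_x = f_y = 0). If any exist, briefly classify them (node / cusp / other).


No singular points in the scanned grid; C is smooth there.

Compute partial derivatives:
  f_x = 6*x + 1.
  f_y = 1.
f_y = 1 is a nonzero constant, so f_y never vanishes: no point (x, y) can satisfy f = f_x = f_y = 0. In particular no (x, y) ∈ {−4, ..., 4}² is singular; the curve is smooth.


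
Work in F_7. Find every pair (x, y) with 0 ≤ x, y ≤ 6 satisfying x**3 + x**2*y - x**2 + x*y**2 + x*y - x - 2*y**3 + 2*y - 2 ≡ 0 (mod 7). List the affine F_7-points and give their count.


Affine F_7-points: {(0, 2), (1, 1), (1, 2), (2, 0), (3, 1), (3, 3), (4, 0), (5, 2)}; count = 8.

For each of the 49 pairs (x, y) ∈ F_7², evaluate f(x, y) mod 7. Record the zeros.
  x = 0: [0↦5, 1↦5, 2↦0, 3↦6, 4↦4, 5↦3, 6↦5]  zeros at y ∈ {2}
  x = 1: [0↦4, 1↦0, 2↦0, 3↦6, 4↦6, 5↦2, 6↦3]  zeros at y ∈ {1, 2}
  x = 2: [0↦0, 1↦1, 2↦1, 3↦2, 4↦6, 5↦1, 6↦3]  zeros at y ∈ {0}
  x = 3: [0↦6, 1↦0, 2↦2, 3↦0, 4↦3, 5↦6, 6↦4]  zeros at y ∈ {1, 3}
  x = 4: [0↦0, 1↦3, 2↦2, 3↦6, 4↦3, 5↦2, 6↦5]  zeros at y ∈ {0}
  x = 5: [0↦2, 1↦2, 2↦0, 3↦5, 4↦5, 5↦2, 6↦5]  zeros at y ∈ {2}
  x = 6: [0↦4, 1↦3, 2↦2, 3↦3, 4↦1, 5↦5, 6↦3]  zeros at y ∈ ∅
Collecting zeros: affine points = {(0, 2), (1, 1), (1, 2), (2, 0), (3, 1), (3, 3), (4, 0), (5, 2)}.
Total count |C(F_7)_aff| = 8.


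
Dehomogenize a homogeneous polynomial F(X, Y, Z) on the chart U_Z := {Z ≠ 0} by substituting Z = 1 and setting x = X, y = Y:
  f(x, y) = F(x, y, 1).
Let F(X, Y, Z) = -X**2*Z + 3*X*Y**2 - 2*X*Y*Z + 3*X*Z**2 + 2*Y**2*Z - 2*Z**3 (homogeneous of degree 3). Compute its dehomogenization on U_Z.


f(x, y) = -x**2 + 3*x*y**2 - 2*x*y + 3*x + 2*y**2 - 2

On U_Z we set Z = 1. Each monomial c·X^i·Y^j·Z^k in F becomes c·x^i·y^j·1^k = c·x^i·y^j.
Substituting Z = 1: F(X, Y, 1) = -x**2 + 3*x*y**2 - 2*x*y + 3*x + 2*y**2 - 2.
Note: deg(f) ≤ deg(F) = 3; strict inequality happens when F is divisible by Z (lost terms).


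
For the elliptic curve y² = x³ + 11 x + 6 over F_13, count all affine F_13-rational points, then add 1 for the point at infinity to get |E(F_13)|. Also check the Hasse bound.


Affine points = {(2, 6), (2, 7), (3, 1), (3, 12), (4, 6), (4, 7), (5, 2), (5, 11), (7, 6), (7, 7)}; affine count = 10; |E(F_13)| = 11.

Discriminant check: Δ ∝ 4a³ + 27b² = 4·11³ + 27·6² = 4·1331 + 27·36 ≡ 4 (mod 13). Nonzero ⇒ E is nonsingular.
For each x ∈ F_13, compute rhs = x³ + 11·x + 6 mod 13, then count y ∈ F_13 with y² ≡ rhs.
  x = 0: rhs = 6, matching y values: none (0 points).
  x = 1: rhs = 5, matching y values: none (0 points).
  x = 2: rhs = 10, matching y values: 6, 7 (2 points).
  x = 3: rhs = 1, matching y values: 1, 12 (2 points).
  x = 4: rhs = 10, matching y values: 6, 7 (2 points).
  x = 5: rhs = 4, matching y values: 2, 11 (2 points).
  x = 6: rhs = 2, matching y values: none (0 points).
  x = 7: rhs = 10, matching y values: 6, 7 (2 points).
  x = 8: rhs = 8, matching y values: none (0 points).
  x = 9: rhs = 2, matching y values: none (0 points).
  x = 10: rhs = 11, matching y values: none (0 points).
  x = 11: rhs = 2, matching y values: none (0 points).
  x = 12: rhs = 7, matching y values: none (0 points).
Total affine count: 10.
Full point count |E(F_13)| = 10 + 1 = 11.
Hasse bound: |11 − (13+1)| = |-3| = 3 ≤ 2√13 ≈ 7.2111 ✓.


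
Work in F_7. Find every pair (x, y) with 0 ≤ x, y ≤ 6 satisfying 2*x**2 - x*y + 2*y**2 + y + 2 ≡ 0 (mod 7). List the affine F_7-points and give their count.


Affine F_7-points: {(6, 3)}; count = 1.

For each of the 49 pairs (x, y) ∈ F_7², evaluate f(x, y) mod 7. Record the zeros.
  x = 0: [0↦2, 1↦5, 2↦5, 3↦2, 4↦3, 5↦1, 6↦3]  zeros at y ∈ ∅
  x = 1: [0↦4, 1↦6, 2↦5, 3↦1, 4↦1, 5↦5, 6↦6]  zeros at y ∈ ∅
  x = 2: [0↦3, 1↦4, 2↦2, 3↦4, 4↦3, 5↦6, 6↦6]  zeros at y ∈ ∅
  x = 3: [0↦6, 1↦6, 2↦3, 3↦4, 4↦2, 5↦4, 6↦3]  zeros at y ∈ ∅
  x = 4: [0↦6, 1↦5, 2↦1, 3↦1, 4↦5, 5↦6, 6↦4]  zeros at y ∈ ∅
  x = 5: [0↦3, 1↦1, 2↦3, 3↦2, 4↦5, 5↦5, 6↦2]  zeros at y ∈ ∅
  x = 6: [0↦4, 1↦1, 2↦2, 3↦0, 4↦2, 5↦1, 6↦4]  zeros at y ∈ {3}
Collecting zeros: affine points = {(6, 3)}.
Total count |C(F_7)_aff| = 1.


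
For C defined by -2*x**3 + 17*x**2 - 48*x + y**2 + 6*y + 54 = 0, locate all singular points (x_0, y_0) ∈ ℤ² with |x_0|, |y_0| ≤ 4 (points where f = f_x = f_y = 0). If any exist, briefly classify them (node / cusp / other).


Singular points: {(3, -3)}; classification: node.

Compute partial derivatives:
  f_x = -6*x**2 + 34*x - 48.
  f_y = 2*y + 6.
Scan x_0 ∈ {−4, ..., 4}. For each x_0, f_y(x_0, y) is a polynomial in y; find its integer roots y ∈ {−4, ..., 4}, then test f_x and f at those candidates.
  x = -4: f_y(-4, y) = 2*y + 6; vanishes at y ∈ {-3}. (-4, -3): f_x = -280 ≠ 0.
  x = -3: f_y(-3, y) = 2*y + 6; vanishes at y ∈ {-3}. (-3, -3): f_x = -204 ≠ 0.
  x = -2: f_y(-2, y) = 2*y + 6; vanishes at y ∈ {-3}. (-2, -3): f_x = -140 ≠ 0.
  x = -1: f_y(-1, y) = 2*y + 6; vanishes at y ∈ {-3}. (-1, -3): f_x = -88 ≠ 0.
  x = 0: f_y(0, y) = 2*y + 6; vanishes at y ∈ {-3}. (0, -3): f_x = -48 ≠ 0.
  x = 1: f_y(1, y) = 2*y + 6; vanishes at y ∈ {-3}. (1, -3): f_x = -20 ≠ 0.
  x = 2: f_y(2, y) = 2*y + 6; vanishes at y ∈ {-3}. (2, -3): f_x = -4 ≠ 0.
  x = 3: f_y(3, y) = 2*y + 6; vanishes at y ∈ {-3}. (3, -3): f_x = 0, f = 0 — SINGULAR.
  x = 4: f_y(4, y) = 2*y + 6; vanishes at y ∈ {-3}. (4, -3): f_x = -8 ≠ 0.
Only singular point on the grid: (3, -3).
Classify: substitute x = 3 + u, y = -3 + v and expand: f = -2*u**3 - u**2 + v**2.
No constant or linear terms (consistent with a singular point). Quadratic part: -u**2 + v**2. Cubic part: -2*u**3.
The quadratic part v**2 - u**2 = (v − u)(v + u) splits into two distinct linear factors, so there are two distinct tangent lines y − -3 = ±(x − 3) — this is a node (ordinary double point).
Classification: node.


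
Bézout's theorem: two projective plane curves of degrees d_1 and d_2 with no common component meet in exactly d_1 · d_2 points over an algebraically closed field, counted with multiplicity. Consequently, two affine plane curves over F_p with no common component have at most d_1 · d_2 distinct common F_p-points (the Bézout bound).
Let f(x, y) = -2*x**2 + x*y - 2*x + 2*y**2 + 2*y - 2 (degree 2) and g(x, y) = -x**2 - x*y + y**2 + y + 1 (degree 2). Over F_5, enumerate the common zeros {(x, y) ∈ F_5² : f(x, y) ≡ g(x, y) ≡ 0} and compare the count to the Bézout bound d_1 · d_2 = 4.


Common zeros: ∅; count = 0; Bézout bound = 4.

deg(f) = 2, deg(g) = 2, so Bézout bound = 4.
Scan x ∈ F_5. For each x, list the y ∈ F_5 with f(x, y) ≡ 0 and those with g(x, y) ≡ 0 (mod 5); the common zeros in that column are the intersection.
  x = 0: f ≡ 0 at y ∈ {2}; g ≡ 0 at y ∈ ∅; common: ∅.
  x = 1: f ≡ 0 at y ∈ ∅; g ≡ 0 at y ∈ {0}; common: ∅.
  x = 2: f ≡ 0 at y ∈ ∅; g ≡ 0 at y ∈ ∅; common: ∅.
  x = 3: f ≡ 0 at y ∈ ∅; g ≡ 0 at y ∈ {3, 4}; common: ∅.
  x = 4: f ≡ 0 at y ∈ ∅; g ≡ 0 at y ∈ {0, 3}; common: ∅.
Collecting: common zeros = ∅, so the count is 0.
Comparison with the Bézout bound: 0 ≤ 4 = deg(f)·deg(g), as expected for curves with no common component (the affine F_5-count falls short of the bound because intersections may lie at infinity, over extension fields, or carry multiplicity).


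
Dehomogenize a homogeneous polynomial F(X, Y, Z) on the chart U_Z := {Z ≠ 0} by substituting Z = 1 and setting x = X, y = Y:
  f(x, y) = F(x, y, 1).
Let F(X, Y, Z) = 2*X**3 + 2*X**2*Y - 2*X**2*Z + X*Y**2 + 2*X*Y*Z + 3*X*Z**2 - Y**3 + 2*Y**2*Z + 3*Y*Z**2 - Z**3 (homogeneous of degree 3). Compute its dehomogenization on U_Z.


f(x, y) = 2*x**3 + 2*x**2*y - 2*x**2 + x*y**2 + 2*x*y + 3*x - y**3 + 2*y**2 + 3*y - 1

On U_Z we set Z = 1. Each monomial c·X^i·Y^j·Z^k in F becomes c·x^i·y^j·1^k = c·x^i·y^j.
Substituting Z = 1: F(X, Y, 1) = 2*x**3 + 2*x**2*y - 2*x**2 + x*y**2 + 2*x*y + 3*x - y**3 + 2*y**2 + 3*y - 1.
Note: deg(f) ≤ deg(F) = 3; strict inequality happens when F is divisible by Z (lost terms).


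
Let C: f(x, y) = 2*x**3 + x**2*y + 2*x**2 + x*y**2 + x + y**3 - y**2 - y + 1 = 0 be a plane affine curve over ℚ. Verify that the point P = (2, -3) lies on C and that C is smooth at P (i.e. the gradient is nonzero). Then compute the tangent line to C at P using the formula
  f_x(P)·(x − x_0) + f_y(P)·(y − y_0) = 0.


Tangent line at P: 30*x + 24*y + 12 = 0.

Step 1: f(2, -3) = 0, so P lies on C.
Step 2: partial derivatives
  f_x(x, y) = 6*x**2 + 2*x*y + 4*x + y**2 + 1, f_y(x, y) = x**2 + 2*x*y + 3*y**2 - 2*y - 1.
  f_x(P) = 30, f_y(P) = 24 (gradient nonzero, so P is smooth).
Step 3: tangent line at P: 30·(x − 2) + 24·(y − -3) = 0.
Expanding: 30*x + 24*y + 12 = 0.


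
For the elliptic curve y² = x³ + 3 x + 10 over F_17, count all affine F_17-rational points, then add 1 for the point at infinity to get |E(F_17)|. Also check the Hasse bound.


Affine points = {(4, 1), (4, 16), (7, 0), (8, 6), (8, 11), (9, 1), (9, 16), (13, 6), (13, 11), (14, 5), (14, 12), (15, 8), (15, 9)}; affine count = 13; |E(F_17)| = 14.

Discriminant check: Δ ∝ 4a³ + 27b² = 4·3³ + 27·10² = 4·27 + 27·100 ≡ 3 (mod 17). Nonzero ⇒ E is nonsingular.
For each x ∈ F_17, compute rhs = x³ + 3·x + 10 mod 17, then count y ∈ F_17 with y² ≡ rhs.
  x = 0: rhs = 10, matching y values: none (0 points).
  x = 1: rhs = 14, matching y values: none (0 points).
  x = 2: rhs = 7, matching y values: none (0 points).
  x = 3: rhs = 12, matching y values: none (0 points).
  x = 4: rhs = 1, matching y values: 1, 16 (2 points).
  x = 5: rhs = 14, matching y values: none (0 points).
  x = 6: rhs = 6, matching y values: none (0 points).
  x = 7: rhs = 0, matching y values: 0 (1 points).
  x = 8: rhs = 2, matching y values: 6, 11 (2 points).
  x = 9: rhs = 1, matching y values: 1, 16 (2 points).
  x = 10: rhs = 3, matching y values: none (0 points).
  x = 11: rhs = 14, matching y values: none (0 points).
  x = 12: rhs = 6, matching y values: none (0 points).
  x = 13: rhs = 2, matching y values: 6, 11 (2 points).
  x = 14: rhs = 8, matching y values: 5, 12 (2 points).
  x = 15: rhs = 13, matching y values: 8, 9 (2 points).
  x = 16: rhs = 6, matching y values: none (0 points).
Total affine count: 13.
Full point count |E(F_17)| = 13 + 1 = 14.
Hasse bound: |14 − (17+1)| = |-4| = 4 ≤ 2√17 ≈ 8.2462 ✓.


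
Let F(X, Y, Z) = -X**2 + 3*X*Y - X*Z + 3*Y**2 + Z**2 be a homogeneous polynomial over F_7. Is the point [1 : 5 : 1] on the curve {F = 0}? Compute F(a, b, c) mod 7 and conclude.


F(1,5,1) ≡ 5 (mod 7); P is NOT on the curve.

Evaluate F(1, 5, 1) term-by-term (mod 7).
  -X**2 ↦ -1·1·1·1 = -1
  3*X*Y ↦ 3·1·5·1 = 15
  -X*Z ↦ -1·1·1·1 = -1
  3*Y**2 ↦ 3·1·25·1 = 75
  Z**2 ↦ 1·1·1·1 = 1
Sum: F(1, 5, 1) = (-1) + (15) + (-1) + (75) + (1) = 89.
Reducing mod 7: 89 ≡ 5 (mod 7).
Since F(a, b, c) ≡ 5 ≠ 0 (mod 7), P does NOT lie on the curve.


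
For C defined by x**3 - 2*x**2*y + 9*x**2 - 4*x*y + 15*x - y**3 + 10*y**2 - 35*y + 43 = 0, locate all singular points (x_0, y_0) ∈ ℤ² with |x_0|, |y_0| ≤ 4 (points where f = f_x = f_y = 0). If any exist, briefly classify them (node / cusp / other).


Singular points: {(-1, 3)}; classification: cusp.

Compute partial derivatives:
  f_x = 3*x**2 - 4*x*y + 18*x - 4*y + 15.
  f_y = -2*x**2 - 4*x - 3*y**2 + 20*y - 35.
Scan x_0 ∈ {−4, ..., 4}. For each x_0, f_y(x_0, y) is a polynomial in y; find its integer roots y ∈ {−4, ..., 4}, then test f_x and f at those candidates.
  x = -4: f_y(-4, y) = -3*y**2 + 20*y - 51; no integer root y with |y| ≤ 4.
  x = -3: f_y(-3, y) = -3*y**2 + 20*y - 41; no integer root y with |y| ≤ 4.
  x = -2: f_y(-2, y) = -3*y**2 + 20*y - 35; no integer root y with |y| ≤ 4.
  x = -1: f_y(-1, y) = -3*y**2 + 20*y - 33; vanishes at y ∈ {3}. (-1, 3): f_x = 0, f = 0 — SINGULAR.
  x = 0: f_y(0, y) = -3*y**2 + 20*y - 35; no integer root y with |y| ≤ 4.
  x = 1: f_y(1, y) = -3*y**2 + 20*y - 41; no integer root y with |y| ≤ 4.
  x = 2: f_y(2, y) = -3*y**2 + 20*y - 51; no integer root y with |y| ≤ 4.
  x = 3: f_y(3, y) = -3*y**2 + 20*y - 65; no integer root y with |y| ≤ 4.
  x = 4: f_y(4, y) = -3*y**2 + 20*y - 83; no integer root y with |y| ≤ 4.
Only singular point on the grid: (-1, 3).
Classify: substitute x = -1 + u, y = 3 + v and expand: f = u**3 - 2*u**2*v - v**3 + v**2.
No constant or linear terms (consistent with a singular point). Quadratic part: v**2. Cubic part: u**3 - 2*u**2*v - v**3.
The quadratic part v**2 is a perfect square, so there is a single (double) tangent line v = 0, i.e. y = 3. Restricting the cubic part to that line (v = 0) leaves u**3 ≠ 0, so f is not divisible by v and the branch is v² ≈ -u**3 to lowest order — this is a cusp.
Classification: cusp.


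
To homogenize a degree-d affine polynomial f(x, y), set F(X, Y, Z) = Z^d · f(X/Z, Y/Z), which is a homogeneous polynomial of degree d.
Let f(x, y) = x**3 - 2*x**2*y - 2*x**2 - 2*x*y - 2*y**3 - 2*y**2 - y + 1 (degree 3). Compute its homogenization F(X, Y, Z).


F(X, Y, Z) = X**3 - 2*X**2*Y - 2*X**2*Z - 2*X*Y*Z - 2*Y**3 - 2*Y**2*Z - Y*Z**2 + Z**3

deg(f) = 3.
Substitute x = X/Z, y = Y/Z into f, then multiply by Z^3.
  monomial 1·x^3·y^0 ↦ 1·X^3·Y^0·Z^0.
  monomial -2·x^2·y^1 ↦ -2·X^2·Y^1·Z^0.
  monomial -2·x^2·y^0 ↦ -2·X^2·Y^0·Z^1.
  monomial -2·x^1·y^1 ↦ -2·X^1·Y^1·Z^1.
  monomial -2·x^0·y^3 ↦ -2·X^0·Y^3·Z^0.
  monomial -2·x^0·y^2 ↦ -2·X^0·Y^2·Z^1.
  monomial -1·x^0·y^1 ↦ -1·X^0·Y^1·Z^2.
  monomial 1·x^0·y^0 ↦ 1·X^0·Y^0·Z^3.
Collecting: F(X, Y, Z) = X**3 - 2*X**2*Y - 2*X**2*Z - 2*X*Y*Z - 2*Y**3 - 2*Y**2*Z - Y*Z**2 + Z**3.


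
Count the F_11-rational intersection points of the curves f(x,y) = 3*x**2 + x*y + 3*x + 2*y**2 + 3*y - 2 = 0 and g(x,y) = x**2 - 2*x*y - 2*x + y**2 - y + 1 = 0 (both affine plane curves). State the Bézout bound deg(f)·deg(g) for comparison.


Common zeros: {(4, 5), (8, 5)}; count = 2; Bézout bound = 4.

deg(f) = 2, deg(g) = 2, so Bézout bound = 4.
Scan x ∈ F_11. For each x, list the y ∈ F_11 with f(x, y) ≡ 0 and those with g(x, y) ≡ 0 (mod 11); the common zeros in that column are the intersection.
  x = 0: f ≡ 0 at y ∈ {6, 9}; g ≡ 0 at y ∈ ∅; common: ∅.
  x = 1: f ≡ 0 at y ∈ ∅; g ≡ 0 at y ∈ {0, 3}; common: ∅.
  x = 2: f ≡ 0 at y ∈ ∅; g ≡ 0 at y ∈ ∅; common: ∅.
  x = 3: f ≡ 0 at y ∈ ∅; g ≡ 0 at y ∈ {9}; common: ∅.
  x = 4: f ≡ 0 at y ∈ {5, 8}; g ≡ 0 at y ∈ {4, 5}; common: {5}.
  x = 5: f ≡ 0 at y ∈ {0, 7}; g ≡ 0 at y ∈ ∅; common: ∅.
  x = 6: f ≡ 0 at y ∈ ∅; g ≡ 0 at y ∈ {4, 9}; common: ∅.
  x = 7: f ≡ 0 at y ∈ {8, 9}; g ≡ 0 at y ∈ {1, 3}; common: ∅.
  x = 8: f ≡ 0 at y ∈ {5, 6}; g ≡ 0 at y ∈ {1, 5}; common: {5}.
  x = 9: f ≡ 0 at y ∈ ∅; g ≡ 0 at y ∈ ∅; common: ∅.
  x = 10: f ≡ 0 at y ∈ {3, 7}; g ≡ 0 at y ∈ ∅; common: ∅.
Collecting: common zeros = {(4, 5), (8, 5)}, so the count is 2.
Comparison with the Bézout bound: 2 ≤ 4 = deg(f)·deg(g), as expected for curves with no common component (the affine F_11-count falls short of the bound because intersections may lie at infinity, over extension fields, or carry multiplicity).


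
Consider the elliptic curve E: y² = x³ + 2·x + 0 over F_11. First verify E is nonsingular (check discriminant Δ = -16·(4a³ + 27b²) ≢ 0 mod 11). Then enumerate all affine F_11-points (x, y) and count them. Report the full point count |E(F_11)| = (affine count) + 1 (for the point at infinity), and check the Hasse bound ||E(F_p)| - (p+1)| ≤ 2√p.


Affine points = {(0, 0), (1, 5), (1, 6), (2, 1), (2, 10), (3, 0), (5, 5), (5, 6), (7, 4), (7, 7), (8, 0)}; affine count = 11; |E(F_11)| = 12.

Discriminant check: Δ ∝ 4a³ + 27b² = 4·2³ + 27·0² = 4·8 + 27·0 ≡ 10 (mod 11). Nonzero ⇒ E is nonsingular.
For each x ∈ F_11, compute rhs = x³ + 2·x + 0 mod 11, then count y ∈ F_11 with y² ≡ rhs.
  x = 0: rhs = 0, matching y values: 0 (1 points).
  x = 1: rhs = 3, matching y values: 5, 6 (2 points).
  x = 2: rhs = 1, matching y values: 1, 10 (2 points).
  x = 3: rhs = 0, matching y values: 0 (1 points).
  x = 4: rhs = 6, matching y values: none (0 points).
  x = 5: rhs = 3, matching y values: 5, 6 (2 points).
  x = 6: rhs = 8, matching y values: none (0 points).
  x = 7: rhs = 5, matching y values: 4, 7 (2 points).
  x = 8: rhs = 0, matching y values: 0 (1 points).
  x = 9: rhs = 10, matching y values: none (0 points).
  x = 10: rhs = 8, matching y values: none (0 points).
Total affine count: 11.
Full point count |E(F_11)| = 11 + 1 = 12.
Hasse bound: |12 − (11+1)| = |0| = 0 ≤ 2√11 ≈ 6.6332 ✓.


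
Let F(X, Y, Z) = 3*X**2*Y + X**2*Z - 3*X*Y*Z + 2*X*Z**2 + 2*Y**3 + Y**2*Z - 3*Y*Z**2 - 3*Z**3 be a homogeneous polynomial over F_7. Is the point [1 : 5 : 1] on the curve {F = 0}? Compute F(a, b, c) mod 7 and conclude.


F(1,5,1) ≡ 1 (mod 7); P is NOT on the curve.

Evaluate F(1, 5, 1) term-by-term (mod 7).
  3*X**2*Y ↦ 3·1·5·1 = 15
  X**2*Z ↦ 1·1·1·1 = 1
  -3*X*Y*Z ↦ -3·1·5·1 = -15
  2*X*Z**2 ↦ 2·1·1·1 = 2
  2*Y**3 ↦ 2·1·125·1 = 250
  Y**2*Z ↦ 1·1·25·1 = 25
  -3*Y*Z**2 ↦ -3·1·5·1 = -15
  -3*Z**3 ↦ -3·1·1·1 = -3
Sum: F(1, 5, 1) = (15) + (1) + (-15) + (2) + (250) + (25) + (-15) + (-3) = 260.
Reducing mod 7: 260 ≡ 1 (mod 7).
Since F(a, b, c) ≡ 1 ≠ 0 (mod 7), P does NOT lie on the curve.


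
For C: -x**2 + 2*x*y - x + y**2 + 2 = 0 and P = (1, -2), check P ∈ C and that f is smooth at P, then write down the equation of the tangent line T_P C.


Tangent line at P: -7*x - 2*y + 3 = 0.

Step 1: f(1, -2) = 0, so P lies on C.
Step 2: partial derivatives
  f_x(x, y) = -2*x + 2*y - 1, f_y(x, y) = 2*x + 2*y.
  f_x(P) = -7, f_y(P) = -2 (gradient nonzero, so P is smooth).
Step 3: tangent line at P: -7·(x − 1) + -2·(y − -2) = 0.
Expanding: -7*x - 2*y + 3 = 0.


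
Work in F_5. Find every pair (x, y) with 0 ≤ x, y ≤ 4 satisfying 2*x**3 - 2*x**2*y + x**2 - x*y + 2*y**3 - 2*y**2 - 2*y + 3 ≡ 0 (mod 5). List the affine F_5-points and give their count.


Affine F_5-points: {(3, 4)}; count = 1.

For each of the 25 pairs (x, y) ∈ F_5², evaluate f(x, y) mod 5. Record the zeros.
  x = 0: [0↦3, 1↦1, 2↦2, 3↦3, 4↦1]  zeros at y ∈ ∅
  x = 1: [0↦1, 1↦1, 2↦4, 3↦2, 4↦2]  zeros at y ∈ ∅
  x = 2: [0↦3, 1↦1, 2↦2, 3↦3, 4↦1]  zeros at y ∈ ∅
  x = 3: [0↦1, 1↦3, 2↦3, 3↦3, 4↦0]  zeros at y ∈ {4}
  x = 4: [0↦2, 1↦4, 2↦4, 3↦4, 4↦1]  zeros at y ∈ ∅
Collecting zeros: affine points = {(3, 4)}.
Total count |C(F_5)_aff| = 1.
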